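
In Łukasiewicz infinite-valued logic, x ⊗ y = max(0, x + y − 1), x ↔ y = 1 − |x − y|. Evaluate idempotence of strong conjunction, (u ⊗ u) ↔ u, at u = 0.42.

u ⊗ u = max(0, 0.42 + 0.42 − 1) = max(0, -0.16) = 0.00
(u ⊗ u) ↔ u = 1 − |0.00 − 0.42| = 1 − 0.42 = 0.58
(The value 0.58 < 1 shows this instance is not satisfied; fails in Ł∞ since a ⊗ a = max(0, 2a−1) ≠ a in general.)

0.58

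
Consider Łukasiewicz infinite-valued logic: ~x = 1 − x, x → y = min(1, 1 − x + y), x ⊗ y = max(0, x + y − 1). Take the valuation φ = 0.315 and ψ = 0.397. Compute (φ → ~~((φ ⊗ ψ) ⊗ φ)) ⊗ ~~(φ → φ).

φ ⊗ ψ = max(0, 0.315 + 0.397 − 1) = max(0, -0.288) = 0.000
(φ ⊗ ψ) ⊗ φ = max(0, 0.000 + 0.315 − 1) = max(0, -0.685) = 0.000
~((φ ⊗ ψ) ⊗ φ) = 1 − 0.000 = 1.000
~~((φ ⊗ ψ) ⊗ φ) = 1 − 1.000 = 0.000
φ → ~~((φ ⊗ ψ) ⊗ φ) = min(1, 1 − 0.315 + 0.000) = min(1, 0.685) = 0.685
φ → φ = min(1, 1 − 0.315 + 0.315) = min(1, 1.000) = 1.000
~(φ → φ) = 1 − 1.000 = 0.000
~~(φ → φ) = 1 − 0.000 = 1.000
(φ → ~~((φ ⊗ ψ) ⊗ φ)) ⊗ ~~(φ → φ) = max(0, 0.685 + 1.000 − 1) = max(0, 0.685) = 0.685

0.685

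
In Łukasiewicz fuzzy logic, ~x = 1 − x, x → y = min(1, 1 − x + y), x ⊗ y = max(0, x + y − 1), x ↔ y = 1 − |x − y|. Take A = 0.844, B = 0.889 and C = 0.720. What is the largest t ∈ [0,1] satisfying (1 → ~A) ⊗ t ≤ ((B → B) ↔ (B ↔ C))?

~A = 1 − 0.844 = 0.156
1 → ~A = min(1, 1 − 1.000 + 0.156) = min(1, 0.156) = 0.156
So the left factor is 1 → ~A = 0.156.
B → B = min(1, 1 − 0.889 + 0.889) = min(1, 1.000) = 1.000
B ↔ C = 1 − |0.889 − 0.720| = 1 − 0.169 = 0.831
(B → B) ↔ (B ↔ C) = 1 − |1.000 − 0.831| = 1 − 0.169 = 0.831
So the right-hand bound is (B → B) ↔ (B ↔ C) = 0.831.
The residuum of the Łukasiewicz t-norm gives the supremum: min(1, 1 − 0.156 + 0.831).
1 − 0.156 + 0.831 = 1.675, so t = min(1, 1.675) = 1.000.
Check: 0.156 ⊗ 1.000 = max(0, 0.156) = 0.156 ≤ 0.831.

1.000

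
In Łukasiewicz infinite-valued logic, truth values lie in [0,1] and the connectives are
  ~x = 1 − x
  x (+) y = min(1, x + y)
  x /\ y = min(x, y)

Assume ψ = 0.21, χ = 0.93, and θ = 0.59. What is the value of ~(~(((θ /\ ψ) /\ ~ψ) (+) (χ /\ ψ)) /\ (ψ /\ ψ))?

θ /\ ψ = min(0.59, 0.21) = 0.21
~ψ = 1 − 0.21 = 0.79
(θ /\ ψ) /\ ~ψ = min(0.21, 0.79) = 0.21
χ /\ ψ = min(0.93, 0.21) = 0.21
((θ /\ ψ) /\ ~ψ) (+) (χ /\ ψ) = min(1, 0.21 + 0.21) = min(1, 0.42) = 0.42
~(((θ /\ ψ) /\ ~ψ) (+) (χ /\ ψ)) = 1 − 0.42 = 0.58
ψ /\ ψ = min(0.21, 0.21) = 0.21
~(((θ /\ ψ) /\ ~ψ) (+) (χ /\ ψ)) /\ (ψ /\ ψ) = min(0.58, 0.21) = 0.21
~(~(((θ /\ ψ) /\ ~ψ) (+) (χ /\ ψ)) /\ (ψ /\ ψ)) = 1 − 0.21 = 0.79

0.79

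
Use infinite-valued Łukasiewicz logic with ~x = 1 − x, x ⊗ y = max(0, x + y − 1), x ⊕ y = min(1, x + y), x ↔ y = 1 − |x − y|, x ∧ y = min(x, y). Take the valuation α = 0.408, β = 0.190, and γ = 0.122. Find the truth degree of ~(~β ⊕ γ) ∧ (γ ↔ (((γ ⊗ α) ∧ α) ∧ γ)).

0.068

~β = 1 − 0.190 = 0.810
~β ⊕ γ = min(1, 0.810 + 0.122) = min(1, 0.932) = 0.932
~(~β ⊕ γ) = 1 − 0.932 = 0.068
γ ⊗ α = max(0, 0.122 + 0.408 − 1) = max(0, -0.470) = 0.000
(γ ⊗ α) ∧ α = min(0.000, 0.408) = 0.000
((γ ⊗ α) ∧ α) ∧ γ = min(0.000, 0.122) = 0.000
γ ↔ (((γ ⊗ α) ∧ α) ∧ γ) = 1 − |0.122 − 0.000| = 1 − 0.122 = 0.878
~(~β ⊕ γ) ∧ (γ ↔ (((γ ⊗ α) ∧ α) ∧ γ)) = min(0.068, 0.878) = 0.068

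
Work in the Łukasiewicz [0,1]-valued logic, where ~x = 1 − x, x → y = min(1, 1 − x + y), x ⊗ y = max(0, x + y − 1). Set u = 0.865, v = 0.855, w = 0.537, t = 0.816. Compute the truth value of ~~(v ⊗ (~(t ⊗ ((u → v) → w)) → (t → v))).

u → v = min(1, 1 − 0.865 + 0.855) = min(1, 0.990) = 0.990
(u → v) → w = min(1, 1 − 0.990 + 0.537) = min(1, 0.547) = 0.547
t ⊗ ((u → v) → w) = max(0, 0.816 + 0.547 − 1) = max(0, 0.363) = 0.363
~(t ⊗ ((u → v) → w)) = 1 − 0.363 = 0.637
t → v = min(1, 1 − 0.816 + 0.855) = min(1, 1.039) = 1.000
~(t ⊗ ((u → v) → w)) → (t → v) = min(1, 1 − 0.637 + 1.000) = min(1, 1.363) = 1.000
v ⊗ (~(t ⊗ ((u → v) → w)) → (t → v)) = max(0, 0.855 + 1.000 − 1) = max(0, 0.855) = 0.855
~(v ⊗ (~(t ⊗ ((u → v) → w)) → (t → v))) = 1 − 0.855 = 0.145
~~(v ⊗ (~(t ⊗ ((u → v) → w)) → (t → v))) = 1 − 0.145 = 0.855

0.855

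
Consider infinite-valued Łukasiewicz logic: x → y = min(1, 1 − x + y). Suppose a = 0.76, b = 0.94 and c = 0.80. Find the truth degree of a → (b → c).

1.00

b → c = min(1, 1 − 0.94 + 0.80) = min(1, 0.86) = 0.86
a → (b → c) = min(1, 1 − 0.76 + 0.86) = min(1, 1.10) = 1.00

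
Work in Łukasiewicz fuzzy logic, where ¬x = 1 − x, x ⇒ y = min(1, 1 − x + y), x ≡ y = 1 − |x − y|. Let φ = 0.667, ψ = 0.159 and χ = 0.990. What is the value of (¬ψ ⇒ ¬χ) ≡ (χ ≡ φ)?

0.492

¬ψ = 1 − 0.159 = 0.841
¬χ = 1 − 0.990 = 0.010
¬ψ ⇒ ¬χ = min(1, 1 − 0.841 + 0.010) = min(1, 0.169) = 0.169
χ ≡ φ = 1 − |0.990 − 0.667| = 1 − 0.323 = 0.677
(¬ψ ⇒ ¬χ) ≡ (χ ≡ φ) = 1 − |0.169 − 0.677| = 1 − 0.508 = 0.492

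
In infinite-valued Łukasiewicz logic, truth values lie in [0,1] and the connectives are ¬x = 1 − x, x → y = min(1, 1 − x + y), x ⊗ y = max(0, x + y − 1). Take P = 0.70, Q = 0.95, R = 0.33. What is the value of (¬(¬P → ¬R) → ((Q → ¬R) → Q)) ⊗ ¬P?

¬P = 1 − 0.70 = 0.30
¬R = 1 − 0.33 = 0.67
¬P → ¬R = min(1, 1 − 0.30 + 0.67) = min(1, 1.37) = 1.00
¬(¬P → ¬R) = 1 − 1.00 = 0.00
Q → ¬R = min(1, 1 − 0.95 + 0.67) = min(1, 0.72) = 0.72
(Q → ¬R) → Q = min(1, 1 − 0.72 + 0.95) = min(1, 1.23) = 1.00
¬(¬P → ¬R) → ((Q → ¬R) → Q) = min(1, 1 − 0.00 + 1.00) = min(1, 2.00) = 1.00
(¬(¬P → ¬R) → ((Q → ¬R) → Q)) ⊗ ¬P = max(0, 1.00 + 0.30 − 1) = max(0, 0.30) = 0.30

0.30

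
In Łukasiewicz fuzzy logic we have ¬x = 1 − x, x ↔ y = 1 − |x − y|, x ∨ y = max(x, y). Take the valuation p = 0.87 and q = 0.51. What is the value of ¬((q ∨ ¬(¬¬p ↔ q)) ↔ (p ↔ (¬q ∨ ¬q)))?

0.11

¬p = 1 − 0.87 = 0.13
¬¬p = 1 − 0.13 = 0.87
¬¬p ↔ q = 1 − |0.87 − 0.51| = 1 − 0.36 = 0.64
¬(¬¬p ↔ q) = 1 − 0.64 = 0.36
q ∨ ¬(¬¬p ↔ q) = max(0.51, 0.36) = 0.51
¬q = 1 − 0.51 = 0.49
¬q ∨ ¬q = max(0.49, 0.49) = 0.49
p ↔ (¬q ∨ ¬q) = 1 − |0.87 − 0.49| = 1 − 0.38 = 0.62
(q ∨ ¬(¬¬p ↔ q)) ↔ (p ↔ (¬q ∨ ¬q)) = 1 − |0.51 − 0.62| = 1 − 0.11 = 0.89
¬((q ∨ ¬(¬¬p ↔ q)) ↔ (p ↔ (¬q ∨ ¬q))) = 1 − 0.89 = 0.11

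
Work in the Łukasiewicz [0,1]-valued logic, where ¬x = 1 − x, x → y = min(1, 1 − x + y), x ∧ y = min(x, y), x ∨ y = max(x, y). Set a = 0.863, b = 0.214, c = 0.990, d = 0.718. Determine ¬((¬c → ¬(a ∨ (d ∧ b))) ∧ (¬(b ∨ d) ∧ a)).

0.718

¬c = 1 − 0.990 = 0.010
d ∧ b = min(0.718, 0.214) = 0.214
a ∨ (d ∧ b) = max(0.863, 0.214) = 0.863
¬(a ∨ (d ∧ b)) = 1 − 0.863 = 0.137
¬c → ¬(a ∨ (d ∧ b)) = min(1, 1 − 0.010 + 0.137) = min(1, 1.127) = 1.000
b ∨ d = max(0.214, 0.718) = 0.718
¬(b ∨ d) = 1 − 0.718 = 0.282
¬(b ∨ d) ∧ a = min(0.282, 0.863) = 0.282
(¬c → ¬(a ∨ (d ∧ b))) ∧ (¬(b ∨ d) ∧ a) = min(1.000, 0.282) = 0.282
¬((¬c → ¬(a ∨ (d ∧ b))) ∧ (¬(b ∨ d) ∧ a)) = 1 − 0.282 = 0.718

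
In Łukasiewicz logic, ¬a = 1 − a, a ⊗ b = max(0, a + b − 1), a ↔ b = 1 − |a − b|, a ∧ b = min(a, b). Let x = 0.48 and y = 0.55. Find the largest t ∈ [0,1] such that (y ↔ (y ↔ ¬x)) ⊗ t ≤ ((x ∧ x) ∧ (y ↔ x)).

0.90

¬x = 1 − 0.48 = 0.52
y ↔ ¬x = 1 − |0.55 − 0.52| = 1 − 0.03 = 0.97
y ↔ (y ↔ ¬x) = 1 − |0.55 − 0.97| = 1 − 0.42 = 0.58
So the left factor is y ↔ (y ↔ ¬x) = 0.58.
x ∧ x = min(0.48, 0.48) = 0.48
y ↔ x = 1 − |0.55 − 0.48| = 1 − 0.07 = 0.93
(x ∧ x) ∧ (y ↔ x) = min(0.48, 0.93) = 0.48
So the right-hand bound is (x ∧ x) ∧ (y ↔ x) = 0.48.
The residuum of the Łukasiewicz t-norm gives the supremum: min(1, 1 − 0.58 + 0.48).
1 − 0.58 + 0.48 = 0.90, so t = min(1, 0.90) = 0.90.
Check: 0.58 ⊗ 0.90 = max(0, 0.48) = 0.48 ≤ 0.48.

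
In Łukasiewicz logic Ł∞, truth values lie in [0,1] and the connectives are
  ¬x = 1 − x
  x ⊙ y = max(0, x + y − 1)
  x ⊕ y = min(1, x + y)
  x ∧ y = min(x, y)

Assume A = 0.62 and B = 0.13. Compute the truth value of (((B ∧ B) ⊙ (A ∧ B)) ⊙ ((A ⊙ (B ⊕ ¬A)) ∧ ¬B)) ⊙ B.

0.00

B ∧ B = min(0.13, 0.13) = 0.13
A ∧ B = min(0.62, 0.13) = 0.13
(B ∧ B) ⊙ (A ∧ B) = max(0, 0.13 + 0.13 − 1) = max(0, -0.74) = 0.00
¬A = 1 − 0.62 = 0.38
B ⊕ ¬A = min(1, 0.13 + 0.38) = min(1, 0.51) = 0.51
A ⊙ (B ⊕ ¬A) = max(0, 0.62 + 0.51 − 1) = max(0, 0.13) = 0.13
¬B = 1 − 0.13 = 0.87
(A ⊙ (B ⊕ ¬A)) ∧ ¬B = min(0.13, 0.87) = 0.13
((B ∧ B) ⊙ (A ∧ B)) ⊙ ((A ⊙ (B ⊕ ¬A)) ∧ ¬B) = max(0, 0.00 + 0.13 − 1) = max(0, -0.87) = 0.00
(((B ∧ B) ⊙ (A ∧ B)) ⊙ ((A ⊙ (B ⊕ ¬A)) ∧ ¬B)) ⊙ B = max(0, 0.00 + 0.13 − 1) = max(0, -0.87) = 0.00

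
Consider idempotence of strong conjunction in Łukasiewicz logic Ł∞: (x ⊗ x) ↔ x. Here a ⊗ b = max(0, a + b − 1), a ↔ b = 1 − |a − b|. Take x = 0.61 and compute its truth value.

x ⊗ x = max(0, 0.61 + 0.61 − 1) = max(0, 0.22) = 0.22
(x ⊗ x) ↔ x = 1 − |0.22 − 0.61| = 1 − 0.39 = 0.61
(The value 0.61 < 1 shows this instance is not satisfied; fails in Ł∞ since a ⊗ a = max(0, 2a−1) ≠ a in general.)

0.61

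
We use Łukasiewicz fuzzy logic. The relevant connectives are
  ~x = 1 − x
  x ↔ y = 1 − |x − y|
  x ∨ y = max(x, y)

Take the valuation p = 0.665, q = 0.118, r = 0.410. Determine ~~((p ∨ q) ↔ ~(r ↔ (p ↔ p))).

p ∨ q = max(0.665, 0.118) = 0.665
p ↔ p = 1 − |0.665 − 0.665| = 1 − 0.000 = 1.000
r ↔ (p ↔ p) = 1 − |0.410 − 1.000| = 1 − 0.590 = 0.410
~(r ↔ (p ↔ p)) = 1 − 0.410 = 0.590
(p ∨ q) ↔ ~(r ↔ (p ↔ p)) = 1 − |0.665 − 0.590| = 1 − 0.075 = 0.925
~((p ∨ q) ↔ ~(r ↔ (p ↔ p))) = 1 − 0.925 = 0.075
~~((p ∨ q) ↔ ~(r ↔ (p ↔ p))) = 1 − 0.075 = 0.925

0.925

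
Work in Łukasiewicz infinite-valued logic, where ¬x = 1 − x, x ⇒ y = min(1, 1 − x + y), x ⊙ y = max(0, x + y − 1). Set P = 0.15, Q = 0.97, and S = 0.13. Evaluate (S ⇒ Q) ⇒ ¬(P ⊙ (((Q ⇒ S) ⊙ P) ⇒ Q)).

S ⇒ Q = min(1, 1 − 0.13 + 0.97) = min(1, 1.84) = 1.00
Q ⇒ S = min(1, 1 − 0.97 + 0.13) = min(1, 0.16) = 0.16
(Q ⇒ S) ⊙ P = max(0, 0.16 + 0.15 − 1) = max(0, -0.69) = 0.00
((Q ⇒ S) ⊙ P) ⇒ Q = min(1, 1 − 0.00 + 0.97) = min(1, 1.97) = 1.00
P ⊙ (((Q ⇒ S) ⊙ P) ⇒ Q) = max(0, 0.15 + 1.00 − 1) = max(0, 0.15) = 0.15
¬(P ⊙ (((Q ⇒ S) ⊙ P) ⇒ Q)) = 1 − 0.15 = 0.85
(S ⇒ Q) ⇒ ¬(P ⊙ (((Q ⇒ S) ⊙ P) ⇒ Q)) = min(1, 1 − 1.00 + 0.85) = min(1, 0.85) = 0.85

0.85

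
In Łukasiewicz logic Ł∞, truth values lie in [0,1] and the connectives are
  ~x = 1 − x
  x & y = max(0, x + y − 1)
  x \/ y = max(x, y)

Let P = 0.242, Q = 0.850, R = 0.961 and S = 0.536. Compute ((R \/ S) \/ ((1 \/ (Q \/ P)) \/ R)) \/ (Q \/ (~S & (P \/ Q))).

R \/ S = max(0.961, 0.536) = 0.961
Q \/ P = max(0.850, 0.242) = 0.850
1 \/ (Q \/ P) = max(1.000, 0.850) = 1.000
(1 \/ (Q \/ P)) \/ R = max(1.000, 0.961) = 1.000
(R \/ S) \/ ((1 \/ (Q \/ P)) \/ R) = max(0.961, 1.000) = 1.000
~S = 1 − 0.536 = 0.464
P \/ Q = max(0.242, 0.850) = 0.850
~S & (P \/ Q) = max(0, 0.464 + 0.850 − 1) = max(0, 0.314) = 0.314
Q \/ (~S & (P \/ Q)) = max(0.850, 0.314) = 0.850
((R \/ S) \/ ((1 \/ (Q \/ P)) \/ R)) \/ (Q \/ (~S & (P \/ Q))) = max(1.000, 0.850) = 1.000

1.000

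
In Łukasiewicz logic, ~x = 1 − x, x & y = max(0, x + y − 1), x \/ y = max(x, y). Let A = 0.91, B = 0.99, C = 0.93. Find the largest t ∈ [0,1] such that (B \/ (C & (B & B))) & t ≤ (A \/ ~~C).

0.94

B & B = max(0, 0.99 + 0.99 − 1) = max(0, 0.98) = 0.98
C & (B & B) = max(0, 0.93 + 0.98 − 1) = max(0, 0.91) = 0.91
B \/ (C & (B & B)) = max(0.99, 0.91) = 0.99
So the left factor is B \/ (C & (B & B)) = 0.99.
~C = 1 − 0.93 = 0.07
~~C = 1 − 0.07 = 0.93
A \/ ~~C = max(0.91, 0.93) = 0.93
So the right-hand bound is A \/ ~~C = 0.93.
The residuum of the Łukasiewicz t-norm gives the supremum: min(1, 1 − 0.99 + 0.93).
1 − 0.99 + 0.93 = 0.94, so t = min(1, 0.94) = 0.94.
Check: 0.99 & 0.94 = max(0, 0.93) = 0.93 ≤ 0.93.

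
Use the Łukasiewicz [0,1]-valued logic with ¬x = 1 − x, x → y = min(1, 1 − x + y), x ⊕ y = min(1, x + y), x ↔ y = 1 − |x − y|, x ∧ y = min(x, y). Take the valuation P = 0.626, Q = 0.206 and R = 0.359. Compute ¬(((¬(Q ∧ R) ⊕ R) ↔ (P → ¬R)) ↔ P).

0.374

Q ∧ R = min(0.206, 0.359) = 0.206
¬(Q ∧ R) = 1 − 0.206 = 0.794
¬(Q ∧ R) ⊕ R = min(1, 0.794 + 0.359) = min(1, 1.153) = 1.000
¬R = 1 − 0.359 = 0.641
P → ¬R = min(1, 1 − 0.626 + 0.641) = min(1, 1.015) = 1.000
(¬(Q ∧ R) ⊕ R) ↔ (P → ¬R) = 1 − |1.000 − 1.000| = 1 − 0.000 = 1.000
((¬(Q ∧ R) ⊕ R) ↔ (P → ¬R)) ↔ P = 1 − |1.000 − 0.626| = 1 − 0.374 = 0.626
¬(((¬(Q ∧ R) ⊕ R) ↔ (P → ¬R)) ↔ P) = 1 − 0.626 = 0.374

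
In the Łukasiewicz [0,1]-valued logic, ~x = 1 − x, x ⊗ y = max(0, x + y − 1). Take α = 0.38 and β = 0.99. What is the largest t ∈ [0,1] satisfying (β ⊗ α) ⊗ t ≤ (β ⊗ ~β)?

β ⊗ α = max(0, 0.99 + 0.38 − 1) = max(0, 0.37) = 0.37
So the left factor is β ⊗ α = 0.37.
~β = 1 − 0.99 = 0.01
β ⊗ ~β = max(0, 0.99 + 0.01 − 1) = max(0, 0.00) = 0.00
So the right-hand bound is β ⊗ ~β = 0.00.
The residuum of the Łukasiewicz t-norm gives the supremum: min(1, 1 − 0.37 + 0.00).
1 − 0.37 + 0.00 = 0.63, so t = min(1, 0.63) = 0.63.
Check: 0.37 ⊗ 0.63 = max(0, 0.00) = 0.00 ≤ 0.00.

0.63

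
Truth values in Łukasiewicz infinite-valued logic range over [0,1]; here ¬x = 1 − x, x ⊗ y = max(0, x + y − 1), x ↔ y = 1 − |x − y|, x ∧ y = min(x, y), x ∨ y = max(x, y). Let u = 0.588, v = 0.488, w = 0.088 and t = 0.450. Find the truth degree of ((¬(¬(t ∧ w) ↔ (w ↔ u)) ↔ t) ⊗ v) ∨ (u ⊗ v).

0.450

t ∧ w = min(0.450, 0.088) = 0.088
¬(t ∧ w) = 1 − 0.088 = 0.912
w ↔ u = 1 − |0.088 − 0.588| = 1 − 0.500 = 0.500
¬(t ∧ w) ↔ (w ↔ u) = 1 − |0.912 − 0.500| = 1 − 0.412 = 0.588
¬(¬(t ∧ w) ↔ (w ↔ u)) = 1 − 0.588 = 0.412
¬(¬(t ∧ w) ↔ (w ↔ u)) ↔ t = 1 − |0.412 − 0.450| = 1 − 0.038 = 0.962
(¬(¬(t ∧ w) ↔ (w ↔ u)) ↔ t) ⊗ v = max(0, 0.962 + 0.488 − 1) = max(0, 0.450) = 0.450
u ⊗ v = max(0, 0.588 + 0.488 − 1) = max(0, 0.076) = 0.076
((¬(¬(t ∧ w) ↔ (w ↔ u)) ↔ t) ⊗ v) ∨ (u ⊗ v) = max(0.450, 0.076) = 0.450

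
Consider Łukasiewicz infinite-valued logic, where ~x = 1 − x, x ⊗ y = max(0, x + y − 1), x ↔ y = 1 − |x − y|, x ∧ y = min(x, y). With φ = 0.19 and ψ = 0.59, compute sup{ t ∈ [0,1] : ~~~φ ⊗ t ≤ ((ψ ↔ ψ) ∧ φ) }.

0.38

~φ = 1 − 0.19 = 0.81
~~φ = 1 − 0.81 = 0.19
~~~φ = 1 − 0.19 = 0.81
So the left factor is ~~~φ = 0.81.
ψ ↔ ψ = 1 − |0.59 − 0.59| = 1 − 0.00 = 1.00
(ψ ↔ ψ) ∧ φ = min(1.00, 0.19) = 0.19
So the right-hand bound is (ψ ↔ ψ) ∧ φ = 0.19.
The residuum of the Łukasiewicz t-norm gives the supremum: min(1, 1 − 0.81 + 0.19).
1 − 0.81 + 0.19 = 0.38, so t = min(1, 0.38) = 0.38.
Check: 0.81 ⊗ 0.38 = max(0, 0.19) = 0.19 ≤ 0.19.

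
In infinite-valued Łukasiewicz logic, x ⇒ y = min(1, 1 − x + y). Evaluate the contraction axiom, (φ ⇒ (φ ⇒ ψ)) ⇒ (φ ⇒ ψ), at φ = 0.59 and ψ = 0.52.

0.93

φ ⇒ ψ = min(1, 1 − 0.59 + 0.52) = min(1, 0.93) = 0.93
φ ⇒ (φ ⇒ ψ) = min(1, 1 − 0.59 + 0.93) = min(1, 1.34) = 1.00
(φ ⇒ (φ ⇒ ψ)) ⇒ (φ ⇒ ψ) = min(1, 1 − 1.00 + 0.93) = min(1, 0.93) = 0.93
(The value 0.93 < 1 shows this instance is not satisfied; fails in Ł∞ (the t-norm is not idempotent).)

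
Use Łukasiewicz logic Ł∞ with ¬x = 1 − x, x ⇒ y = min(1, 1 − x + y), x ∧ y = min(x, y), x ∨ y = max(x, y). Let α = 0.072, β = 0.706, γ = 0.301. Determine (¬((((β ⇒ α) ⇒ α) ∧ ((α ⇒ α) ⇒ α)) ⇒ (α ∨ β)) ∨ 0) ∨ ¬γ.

0.699

β ⇒ α = min(1, 1 − 0.706 + 0.072) = min(1, 0.366) = 0.366
(β ⇒ α) ⇒ α = min(1, 1 − 0.366 + 0.072) = min(1, 0.706) = 0.706
α ⇒ α = min(1, 1 − 0.072 + 0.072) = min(1, 1.000) = 1.000
(α ⇒ α) ⇒ α = min(1, 1 − 1.000 + 0.072) = min(1, 0.072) = 0.072
((β ⇒ α) ⇒ α) ∧ ((α ⇒ α) ⇒ α) = min(0.706, 0.072) = 0.072
α ∨ β = max(0.072, 0.706) = 0.706
(((β ⇒ α) ⇒ α) ∧ ((α ⇒ α) ⇒ α)) ⇒ (α ∨ β) = min(1, 1 − 0.072 + 0.706) = min(1, 1.634) = 1.000
¬((((β ⇒ α) ⇒ α) ∧ ((α ⇒ α) ⇒ α)) ⇒ (α ∨ β)) = 1 − 1.000 = 0.000
¬((((β ⇒ α) ⇒ α) ∧ ((α ⇒ α) ⇒ α)) ⇒ (α ∨ β)) ∨ 0 = max(0.000, 0.000) = 0.000
¬γ = 1 − 0.301 = 0.699
(¬((((β ⇒ α) ⇒ α) ∧ ((α ⇒ α) ⇒ α)) ⇒ (α ∨ β)) ∨ 0) ∨ ¬γ = max(0.000, 0.699) = 0.699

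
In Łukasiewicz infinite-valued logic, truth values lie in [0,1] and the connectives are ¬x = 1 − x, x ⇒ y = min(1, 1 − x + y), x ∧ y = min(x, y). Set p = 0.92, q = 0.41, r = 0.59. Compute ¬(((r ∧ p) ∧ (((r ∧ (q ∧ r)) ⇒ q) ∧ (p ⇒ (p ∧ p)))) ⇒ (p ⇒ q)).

0.10

r ∧ p = min(0.59, 0.92) = 0.59
q ∧ r = min(0.41, 0.59) = 0.41
r ∧ (q ∧ r) = min(0.59, 0.41) = 0.41
(r ∧ (q ∧ r)) ⇒ q = min(1, 1 − 0.41 + 0.41) = min(1, 1.00) = 1.00
p ∧ p = min(0.92, 0.92) = 0.92
p ⇒ (p ∧ p) = min(1, 1 − 0.92 + 0.92) = min(1, 1.00) = 1.00
((r ∧ (q ∧ r)) ⇒ q) ∧ (p ⇒ (p ∧ p)) = min(1.00, 1.00) = 1.00
(r ∧ p) ∧ (((r ∧ (q ∧ r)) ⇒ q) ∧ (p ⇒ (p ∧ p))) = min(0.59, 1.00) = 0.59
p ⇒ q = min(1, 1 − 0.92 + 0.41) = min(1, 0.49) = 0.49
((r ∧ p) ∧ (((r ∧ (q ∧ r)) ⇒ q) ∧ (p ⇒ (p ∧ p)))) ⇒ (p ⇒ q) = min(1, 1 − 0.59 + 0.49) = min(1, 0.90) = 0.90
¬(((r ∧ p) ∧ (((r ∧ (q ∧ r)) ⇒ q) ∧ (p ⇒ (p ∧ p)))) ⇒ (p ⇒ q)) = 1 − 0.90 = 0.10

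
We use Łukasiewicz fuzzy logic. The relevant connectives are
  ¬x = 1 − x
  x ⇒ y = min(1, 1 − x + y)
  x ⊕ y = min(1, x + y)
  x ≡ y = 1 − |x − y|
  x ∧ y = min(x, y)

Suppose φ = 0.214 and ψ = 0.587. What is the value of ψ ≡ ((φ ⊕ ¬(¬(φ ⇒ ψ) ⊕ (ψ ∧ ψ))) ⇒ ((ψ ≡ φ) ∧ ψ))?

φ ⇒ ψ = min(1, 1 − 0.214 + 0.587) = min(1, 1.373) = 1.000
¬(φ ⇒ ψ) = 1 − 1.000 = 0.000
ψ ∧ ψ = min(0.587, 0.587) = 0.587
¬(φ ⇒ ψ) ⊕ (ψ ∧ ψ) = min(1, 0.000 + 0.587) = min(1, 0.587) = 0.587
¬(¬(φ ⇒ ψ) ⊕ (ψ ∧ ψ)) = 1 − 0.587 = 0.413
φ ⊕ ¬(¬(φ ⇒ ψ) ⊕ (ψ ∧ ψ)) = min(1, 0.214 + 0.413) = min(1, 0.627) = 0.627
ψ ≡ φ = 1 − |0.587 − 0.214| = 1 − 0.373 = 0.627
(ψ ≡ φ) ∧ ψ = min(0.627, 0.587) = 0.587
(φ ⊕ ¬(¬(φ ⇒ ψ) ⊕ (ψ ∧ ψ))) ⇒ ((ψ ≡ φ) ∧ ψ) = min(1, 1 − 0.627 + 0.587) = min(1, 0.960) = 0.960
ψ ≡ ((φ ⊕ ¬(¬(φ ⇒ ψ) ⊕ (ψ ∧ ψ))) ⇒ ((ψ ≡ φ) ∧ ψ)) = 1 − |0.587 − 0.960| = 1 − 0.373 = 0.627

0.627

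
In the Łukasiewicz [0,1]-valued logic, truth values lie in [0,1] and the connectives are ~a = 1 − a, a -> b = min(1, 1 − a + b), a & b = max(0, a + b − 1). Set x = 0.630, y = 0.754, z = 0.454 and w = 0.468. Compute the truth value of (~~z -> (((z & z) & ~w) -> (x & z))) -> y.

0.754

~z = 1 − 0.454 = 0.546
~~z = 1 − 0.546 = 0.454
z & z = max(0, 0.454 + 0.454 − 1) = max(0, -0.092) = 0.000
~w = 1 − 0.468 = 0.532
(z & z) & ~w = max(0, 0.000 + 0.532 − 1) = max(0, -0.468) = 0.000
x & z = max(0, 0.630 + 0.454 − 1) = max(0, 0.084) = 0.084
((z & z) & ~w) -> (x & z) = min(1, 1 − 0.000 + 0.084) = min(1, 1.084) = 1.000
~~z -> (((z & z) & ~w) -> (x & z)) = min(1, 1 − 0.454 + 1.000) = min(1, 1.546) = 1.000
(~~z -> (((z & z) & ~w) -> (x & z))) -> y = min(1, 1 − 1.000 + 0.754) = min(1, 0.754) = 0.754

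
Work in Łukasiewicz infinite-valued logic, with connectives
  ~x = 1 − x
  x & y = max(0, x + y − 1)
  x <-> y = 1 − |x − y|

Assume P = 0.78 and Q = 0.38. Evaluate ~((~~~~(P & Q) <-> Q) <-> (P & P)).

0.22

P & Q = max(0, 0.78 + 0.38 − 1) = max(0, 0.16) = 0.16
~(P & Q) = 1 − 0.16 = 0.84
~~(P & Q) = 1 − 0.84 = 0.16
~~~(P & Q) = 1 − 0.16 = 0.84
~~~~(P & Q) = 1 − 0.84 = 0.16
~~~~(P & Q) <-> Q = 1 − |0.16 − 0.38| = 1 − 0.22 = 0.78
P & P = max(0, 0.78 + 0.78 − 1) = max(0, 0.56) = 0.56
(~~~~(P & Q) <-> Q) <-> (P & P) = 1 − |0.78 − 0.56| = 1 − 0.22 = 0.78
~((~~~~(P & Q) <-> Q) <-> (P & P)) = 1 − 0.78 = 0.22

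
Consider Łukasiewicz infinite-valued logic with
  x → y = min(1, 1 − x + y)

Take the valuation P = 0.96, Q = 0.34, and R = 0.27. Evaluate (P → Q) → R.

P → Q = min(1, 1 − 0.96 + 0.34) = min(1, 0.38) = 0.38
(P → Q) → R = min(1, 1 − 0.38 + 0.27) = min(1, 0.89) = 0.89

0.89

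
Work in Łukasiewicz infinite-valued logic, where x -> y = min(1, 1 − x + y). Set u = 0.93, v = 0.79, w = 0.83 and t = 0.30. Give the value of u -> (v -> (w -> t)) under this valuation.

w -> t = min(1, 1 − 0.83 + 0.30) = min(1, 0.47) = 0.47
v -> (w -> t) = min(1, 1 − 0.79 + 0.47) = min(1, 0.68) = 0.68
u -> (v -> (w -> t)) = min(1, 1 − 0.93 + 0.68) = min(1, 0.75) = 0.75

0.75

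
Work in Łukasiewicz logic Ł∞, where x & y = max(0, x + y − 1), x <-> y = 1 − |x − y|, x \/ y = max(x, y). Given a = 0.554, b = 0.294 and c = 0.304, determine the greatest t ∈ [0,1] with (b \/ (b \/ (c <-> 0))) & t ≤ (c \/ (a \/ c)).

0.858

c <-> 0 = 1 − |0.304 − 0.000| = 1 − 0.304 = 0.696
b \/ (c <-> 0) = max(0.294, 0.696) = 0.696
b \/ (b \/ (c <-> 0)) = max(0.294, 0.696) = 0.696
So the left factor is b \/ (b \/ (c <-> 0)) = 0.696.
a \/ c = max(0.554, 0.304) = 0.554
c \/ (a \/ c) = max(0.304, 0.554) = 0.554
So the right-hand bound is c \/ (a \/ c) = 0.554.
The residuum of the Łukasiewicz t-norm gives the supremum: min(1, 1 − 0.696 + 0.554).
1 − 0.696 + 0.554 = 0.858, so t = min(1, 0.858) = 0.858.
Check: 0.696 & 0.858 = max(0, 0.554) = 0.554 ≤ 0.554.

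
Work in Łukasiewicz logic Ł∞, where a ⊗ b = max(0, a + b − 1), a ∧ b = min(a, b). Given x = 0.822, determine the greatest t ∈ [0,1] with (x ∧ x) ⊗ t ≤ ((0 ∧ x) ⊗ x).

x ∧ x = min(0.822, 0.822) = 0.822
So the left factor is x ∧ x = 0.822.
0 ∧ x = min(0.000, 0.822) = 0.000
(0 ∧ x) ⊗ x = max(0, 0.000 + 0.822 − 1) = max(0, -0.178) = 0.000
So the right-hand bound is (0 ∧ x) ⊗ x = 0.000.
The residuum of the Łukasiewicz t-norm gives the supremum: min(1, 1 − 0.822 + 0.000).
1 − 0.822 + 0.000 = 0.178, so t = min(1, 0.178) = 0.178.
Check: 0.822 ⊗ 0.178 = max(0, 0.000) = 0.000 ≤ 0.000.

0.178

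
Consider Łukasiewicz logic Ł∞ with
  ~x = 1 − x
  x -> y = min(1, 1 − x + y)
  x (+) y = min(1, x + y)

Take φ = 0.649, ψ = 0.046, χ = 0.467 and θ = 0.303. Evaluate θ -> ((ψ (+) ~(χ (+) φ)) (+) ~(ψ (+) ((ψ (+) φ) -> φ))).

χ (+) φ = min(1, 0.467 + 0.649) = min(1, 1.116) = 1.000
~(χ (+) φ) = 1 − 1.000 = 0.000
ψ (+) ~(χ (+) φ) = min(1, 0.046 + 0.000) = min(1, 0.046) = 0.046
ψ (+) φ = min(1, 0.046 + 0.649) = min(1, 0.695) = 0.695
(ψ (+) φ) -> φ = min(1, 1 − 0.695 + 0.649) = min(1, 0.954) = 0.954
ψ (+) ((ψ (+) φ) -> φ) = min(1, 0.046 + 0.954) = min(1, 1.000) = 1.000
~(ψ (+) ((ψ (+) φ) -> φ)) = 1 − 1.000 = 0.000
(ψ (+) ~(χ (+) φ)) (+) ~(ψ (+) ((ψ (+) φ) -> φ)) = min(1, 0.046 + 0.000) = min(1, 0.046) = 0.046
θ -> ((ψ (+) ~(χ (+) φ)) (+) ~(ψ (+) ((ψ (+) φ) -> φ))) = min(1, 1 − 0.303 + 0.046) = min(1, 0.743) = 0.743

0.743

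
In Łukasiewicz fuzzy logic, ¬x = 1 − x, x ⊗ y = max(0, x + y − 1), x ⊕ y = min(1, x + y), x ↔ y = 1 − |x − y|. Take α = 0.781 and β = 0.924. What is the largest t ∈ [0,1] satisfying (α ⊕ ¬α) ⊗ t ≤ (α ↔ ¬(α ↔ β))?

¬α = 1 − 0.781 = 0.219
α ⊕ ¬α = min(1, 0.781 + 0.219) = min(1, 1.000) = 1.000
So the left factor is α ⊕ ¬α = 1.000.
α ↔ β = 1 − |0.781 − 0.924| = 1 − 0.143 = 0.857
¬(α ↔ β) = 1 − 0.857 = 0.143
α ↔ ¬(α ↔ β) = 1 − |0.781 − 0.143| = 1 − 0.638 = 0.362
So the right-hand bound is α ↔ ¬(α ↔ β) = 0.362.
The residuum of the Łukasiewicz t-norm gives the supremum: min(1, 1 − 1.000 + 0.362).
1 − 1.000 + 0.362 = 0.362, so t = min(1, 0.362) = 0.362.
Check: 1.000 ⊗ 0.362 = max(0, 0.362) = 0.362 ≤ 0.362.

0.362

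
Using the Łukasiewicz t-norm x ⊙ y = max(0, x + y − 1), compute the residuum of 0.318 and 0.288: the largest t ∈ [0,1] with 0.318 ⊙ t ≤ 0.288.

The residuum of the Łukasiewicz t-norm gives the supremum: min(1, 1 − 0.318 + 0.288).
1 − 0.318 + 0.288 = 0.970, so t = min(1, 0.970) = 0.970.
Check: 0.318 ⊙ 0.970 = max(0, 0.288) = 0.288 ≤ 0.288.

0.970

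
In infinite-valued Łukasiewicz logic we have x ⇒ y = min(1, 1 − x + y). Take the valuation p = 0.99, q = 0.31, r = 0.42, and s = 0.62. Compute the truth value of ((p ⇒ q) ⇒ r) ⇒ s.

0.62

p ⇒ q = min(1, 1 − 0.99 + 0.31) = min(1, 0.32) = 0.32
(p ⇒ q) ⇒ r = min(1, 1 − 0.32 + 0.42) = min(1, 1.10) = 1.00
((p ⇒ q) ⇒ r) ⇒ s = min(1, 1 − 1.00 + 0.62) = min(1, 0.62) = 0.62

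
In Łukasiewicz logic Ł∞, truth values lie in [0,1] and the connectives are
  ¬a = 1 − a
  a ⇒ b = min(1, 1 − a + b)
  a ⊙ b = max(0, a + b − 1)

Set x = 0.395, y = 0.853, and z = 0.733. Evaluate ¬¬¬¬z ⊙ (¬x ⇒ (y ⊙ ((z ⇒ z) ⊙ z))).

¬z = 1 − 0.733 = 0.267
¬¬z = 1 − 0.267 = 0.733
¬¬¬z = 1 − 0.733 = 0.267
¬¬¬¬z = 1 − 0.267 = 0.733
¬x = 1 − 0.395 = 0.605
z ⇒ z = min(1, 1 − 0.733 + 0.733) = min(1, 1.000) = 1.000
(z ⇒ z) ⊙ z = max(0, 1.000 + 0.733 − 1) = max(0, 0.733) = 0.733
y ⊙ ((z ⇒ z) ⊙ z) = max(0, 0.853 + 0.733 − 1) = max(0, 0.586) = 0.586
¬x ⇒ (y ⊙ ((z ⇒ z) ⊙ z)) = min(1, 1 − 0.605 + 0.586) = min(1, 0.981) = 0.981
¬¬¬¬z ⊙ (¬x ⇒ (y ⊙ ((z ⇒ z) ⊙ z))) = max(0, 0.733 + 0.981 − 1) = max(0, 0.714) = 0.714

0.714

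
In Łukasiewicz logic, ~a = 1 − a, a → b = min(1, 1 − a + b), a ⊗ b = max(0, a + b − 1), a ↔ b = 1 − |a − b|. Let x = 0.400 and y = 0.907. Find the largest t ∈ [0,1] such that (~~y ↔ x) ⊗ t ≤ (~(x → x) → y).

1.000

~y = 1 − 0.907 = 0.093
~~y = 1 − 0.093 = 0.907
~~y ↔ x = 1 − |0.907 − 0.400| = 1 − 0.507 = 0.493
So the left factor is ~~y ↔ x = 0.493.
x → x = min(1, 1 − 0.400 + 0.400) = min(1, 1.000) = 1.000
~(x → x) = 1 − 1.000 = 0.000
~(x → x) → y = min(1, 1 − 0.000 + 0.907) = min(1, 1.907) = 1.000
So the right-hand bound is ~(x → x) → y = 1.000.
The residuum of the Łukasiewicz t-norm gives the supremum: min(1, 1 − 0.493 + 1.000).
1 − 0.493 + 1.000 = 1.507, so t = min(1, 1.507) = 1.000.
Check: 0.493 ⊗ 1.000 = max(0, 0.493) = 0.493 ≤ 1.000.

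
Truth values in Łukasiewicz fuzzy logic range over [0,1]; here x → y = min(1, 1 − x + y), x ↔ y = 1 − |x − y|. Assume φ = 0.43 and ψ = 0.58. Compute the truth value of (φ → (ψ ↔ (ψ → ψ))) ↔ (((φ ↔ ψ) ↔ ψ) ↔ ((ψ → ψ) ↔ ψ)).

0.85

ψ → ψ = min(1, 1 − 0.58 + 0.58) = min(1, 1.00) = 1.00
ψ ↔ (ψ → ψ) = 1 − |0.58 − 1.00| = 1 − 0.42 = 0.58
φ → (ψ ↔ (ψ → ψ)) = min(1, 1 − 0.43 + 0.58) = min(1, 1.15) = 1.00
φ ↔ ψ = 1 − |0.43 − 0.58| = 1 − 0.15 = 0.85
(φ ↔ ψ) ↔ ψ = 1 − |0.85 − 0.58| = 1 − 0.27 = 0.73
(ψ → ψ) ↔ ψ = 1 − |1.00 − 0.58| = 1 − 0.42 = 0.58
((φ ↔ ψ) ↔ ψ) ↔ ((ψ → ψ) ↔ ψ) = 1 − |0.73 − 0.58| = 1 − 0.15 = 0.85
(φ → (ψ ↔ (ψ → ψ))) ↔ (((φ ↔ ψ) ↔ ψ) ↔ ((ψ → ψ) ↔ ψ)) = 1 − |1.00 − 0.85| = 1 − 0.15 = 0.85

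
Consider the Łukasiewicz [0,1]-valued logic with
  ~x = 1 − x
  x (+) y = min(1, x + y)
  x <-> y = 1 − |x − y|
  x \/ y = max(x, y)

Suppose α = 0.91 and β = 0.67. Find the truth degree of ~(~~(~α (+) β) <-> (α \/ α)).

~α = 1 − 0.91 = 0.09
~α (+) β = min(1, 0.09 + 0.67) = min(1, 0.76) = 0.76
~(~α (+) β) = 1 − 0.76 = 0.24
~~(~α (+) β) = 1 − 0.24 = 0.76
α \/ α = max(0.91, 0.91) = 0.91
~~(~α (+) β) <-> (α \/ α) = 1 − |0.76 − 0.91| = 1 − 0.15 = 0.85
~(~~(~α (+) β) <-> (α \/ α)) = 1 − 0.85 = 0.15

0.15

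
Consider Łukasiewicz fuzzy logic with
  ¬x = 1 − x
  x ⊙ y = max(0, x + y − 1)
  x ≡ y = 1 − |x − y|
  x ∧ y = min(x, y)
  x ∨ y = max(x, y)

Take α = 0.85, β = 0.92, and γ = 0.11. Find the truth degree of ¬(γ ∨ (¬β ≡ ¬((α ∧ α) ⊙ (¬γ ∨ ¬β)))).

¬β = 1 − 0.92 = 0.08
α ∧ α = min(0.85, 0.85) = 0.85
¬γ = 1 − 0.11 = 0.89
¬γ ∨ ¬β = max(0.89, 0.08) = 0.89
(α ∧ α) ⊙ (¬γ ∨ ¬β) = max(0, 0.85 + 0.89 − 1) = max(0, 0.74) = 0.74
¬((α ∧ α) ⊙ (¬γ ∨ ¬β)) = 1 − 0.74 = 0.26
¬β ≡ ¬((α ∧ α) ⊙ (¬γ ∨ ¬β)) = 1 − |0.08 − 0.26| = 1 − 0.18 = 0.82
γ ∨ (¬β ≡ ¬((α ∧ α) ⊙ (¬γ ∨ ¬β))) = max(0.11, 0.82) = 0.82
¬(γ ∨ (¬β ≡ ¬((α ∧ α) ⊙ (¬γ ∨ ¬β)))) = 1 − 0.82 = 0.18

0.18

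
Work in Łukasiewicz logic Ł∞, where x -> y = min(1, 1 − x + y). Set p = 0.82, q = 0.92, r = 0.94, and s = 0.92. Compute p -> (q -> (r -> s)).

1.00

r -> s = min(1, 1 − 0.94 + 0.92) = min(1, 0.98) = 0.98
q -> (r -> s) = min(1, 1 − 0.92 + 0.98) = min(1, 1.06) = 1.00
p -> (q -> (r -> s)) = min(1, 1 − 0.82 + 1.00) = min(1, 1.18) = 1.00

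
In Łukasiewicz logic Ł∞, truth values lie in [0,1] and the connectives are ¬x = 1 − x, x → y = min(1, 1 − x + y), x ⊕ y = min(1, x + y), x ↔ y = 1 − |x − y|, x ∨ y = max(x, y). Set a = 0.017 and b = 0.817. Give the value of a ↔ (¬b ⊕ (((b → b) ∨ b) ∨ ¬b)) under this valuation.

¬b = 1 − 0.817 = 0.183
b → b = min(1, 1 − 0.817 + 0.817) = min(1, 1.000) = 1.000
(b → b) ∨ b = max(1.000, 0.817) = 1.000
((b → b) ∨ b) ∨ ¬b = max(1.000, 0.183) = 1.000
¬b ⊕ (((b → b) ∨ b) ∨ ¬b) = min(1, 0.183 + 1.000) = min(1, 1.183) = 1.000
a ↔ (¬b ⊕ (((b → b) ∨ b) ∨ ¬b)) = 1 − |0.017 − 1.000| = 1 − 0.983 = 0.017

0.017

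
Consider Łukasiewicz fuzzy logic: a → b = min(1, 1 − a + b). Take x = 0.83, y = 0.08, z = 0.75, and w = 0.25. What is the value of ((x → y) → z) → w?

0.25

x → y = min(1, 1 − 0.83 + 0.08) = min(1, 0.25) = 0.25
(x → y) → z = min(1, 1 − 0.25 + 0.75) = min(1, 1.50) = 1.00
((x → y) → z) → w = min(1, 1 − 1.00 + 0.25) = min(1, 0.25) = 0.25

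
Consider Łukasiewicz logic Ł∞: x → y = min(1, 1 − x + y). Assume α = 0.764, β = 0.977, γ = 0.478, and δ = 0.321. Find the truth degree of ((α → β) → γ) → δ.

0.843

α → β = min(1, 1 − 0.764 + 0.977) = min(1, 1.213) = 1.000
(α → β) → γ = min(1, 1 − 1.000 + 0.478) = min(1, 0.478) = 0.478
((α → β) → γ) → δ = min(1, 1 − 0.478 + 0.321) = min(1, 0.843) = 0.843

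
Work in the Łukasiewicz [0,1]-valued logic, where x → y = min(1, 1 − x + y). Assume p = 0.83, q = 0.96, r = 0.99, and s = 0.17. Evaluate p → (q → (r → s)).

0.39

r → s = min(1, 1 − 0.99 + 0.17) = min(1, 0.18) = 0.18
q → (r → s) = min(1, 1 − 0.96 + 0.18) = min(1, 0.22) = 0.22
p → (q → (r → s)) = min(1, 1 − 0.83 + 0.22) = min(1, 0.39) = 0.39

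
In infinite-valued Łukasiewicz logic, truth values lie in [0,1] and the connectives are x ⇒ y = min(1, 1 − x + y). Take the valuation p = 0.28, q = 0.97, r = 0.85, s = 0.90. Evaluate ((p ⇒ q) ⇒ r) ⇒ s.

1.00

p ⇒ q = min(1, 1 − 0.28 + 0.97) = min(1, 1.69) = 1.00
(p ⇒ q) ⇒ r = min(1, 1 − 1.00 + 0.85) = min(1, 0.85) = 0.85
((p ⇒ q) ⇒ r) ⇒ s = min(1, 1 − 0.85 + 0.90) = min(1, 1.05) = 1.00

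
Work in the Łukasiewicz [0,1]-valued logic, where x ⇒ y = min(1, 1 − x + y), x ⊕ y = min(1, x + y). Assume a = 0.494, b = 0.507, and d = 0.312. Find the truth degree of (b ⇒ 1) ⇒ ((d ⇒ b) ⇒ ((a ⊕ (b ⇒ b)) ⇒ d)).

b ⇒ 1 = min(1, 1 − 0.507 + 1.000) = min(1, 1.493) = 1.000
d ⇒ b = min(1, 1 − 0.312 + 0.507) = min(1, 1.195) = 1.000
b ⇒ b = min(1, 1 − 0.507 + 0.507) = min(1, 1.000) = 1.000
a ⊕ (b ⇒ b) = min(1, 0.494 + 1.000) = min(1, 1.494) = 1.000
(a ⊕ (b ⇒ b)) ⇒ d = min(1, 1 − 1.000 + 0.312) = min(1, 0.312) = 0.312
(d ⇒ b) ⇒ ((a ⊕ (b ⇒ b)) ⇒ d) = min(1, 1 − 1.000 + 0.312) = min(1, 0.312) = 0.312
(b ⇒ 1) ⇒ ((d ⇒ b) ⇒ ((a ⊕ (b ⇒ b)) ⇒ d)) = min(1, 1 − 1.000 + 0.312) = min(1, 0.312) = 0.312

0.312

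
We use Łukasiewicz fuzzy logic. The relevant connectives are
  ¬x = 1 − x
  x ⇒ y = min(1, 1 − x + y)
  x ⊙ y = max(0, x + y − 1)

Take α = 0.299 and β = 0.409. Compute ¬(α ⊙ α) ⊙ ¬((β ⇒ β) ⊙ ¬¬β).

α ⊙ α = max(0, 0.299 + 0.299 − 1) = max(0, -0.402) = 0.000
¬(α ⊙ α) = 1 − 0.000 = 1.000
β ⇒ β = min(1, 1 − 0.409 + 0.409) = min(1, 1.000) = 1.000
¬β = 1 − 0.409 = 0.591
¬¬β = 1 − 0.591 = 0.409
(β ⇒ β) ⊙ ¬¬β = max(0, 1.000 + 0.409 − 1) = max(0, 0.409) = 0.409
¬((β ⇒ β) ⊙ ¬¬β) = 1 − 0.409 = 0.591
¬(α ⊙ α) ⊙ ¬((β ⇒ β) ⊙ ¬¬β) = max(0, 1.000 + 0.591 − 1) = max(0, 0.591) = 0.591

0.591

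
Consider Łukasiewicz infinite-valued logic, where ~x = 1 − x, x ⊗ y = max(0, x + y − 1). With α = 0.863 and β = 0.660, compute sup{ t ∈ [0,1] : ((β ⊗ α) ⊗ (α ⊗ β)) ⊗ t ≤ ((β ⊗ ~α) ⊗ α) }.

0.954

β ⊗ α = max(0, 0.660 + 0.863 − 1) = max(0, 0.523) = 0.523
α ⊗ β = max(0, 0.863 + 0.660 − 1) = max(0, 0.523) = 0.523
(β ⊗ α) ⊗ (α ⊗ β) = max(0, 0.523 + 0.523 − 1) = max(0, 0.046) = 0.046
So the left factor is (β ⊗ α) ⊗ (α ⊗ β) = 0.046.
~α = 1 − 0.863 = 0.137
β ⊗ ~α = max(0, 0.660 + 0.137 − 1) = max(0, -0.203) = 0.000
(β ⊗ ~α) ⊗ α = max(0, 0.000 + 0.863 − 1) = max(0, -0.137) = 0.000
So the right-hand bound is (β ⊗ ~α) ⊗ α = 0.000.
The residuum of the Łukasiewicz t-norm gives the supremum: min(1, 1 − 0.046 + 0.000).
1 − 0.046 + 0.000 = 0.954, so t = min(1, 0.954) = 0.954.
Check: 0.046 ⊗ 0.954 = max(0, 0.000) = 0.000 ≤ 0.000.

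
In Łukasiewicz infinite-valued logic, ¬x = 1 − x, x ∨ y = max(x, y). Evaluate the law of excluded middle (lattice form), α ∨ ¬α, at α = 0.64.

¬α = 1 − 0.64 = 0.36
α ∨ ¬α = max(0.64, 0.36) = 0.64
(The value 0.64 < 1 shows this instance is not satisfied; not a Ł∞-tautology — its value is max(a, 1−a).)

0.64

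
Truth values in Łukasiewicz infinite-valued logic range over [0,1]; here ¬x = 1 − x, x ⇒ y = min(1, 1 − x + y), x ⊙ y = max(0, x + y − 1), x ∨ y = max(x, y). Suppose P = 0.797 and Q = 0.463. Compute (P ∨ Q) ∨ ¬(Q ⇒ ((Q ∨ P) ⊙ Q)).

0.797

P ∨ Q = max(0.797, 0.463) = 0.797
Q ∨ P = max(0.463, 0.797) = 0.797
(Q ∨ P) ⊙ Q = max(0, 0.797 + 0.463 − 1) = max(0, 0.260) = 0.260
Q ⇒ ((Q ∨ P) ⊙ Q) = min(1, 1 − 0.463 + 0.260) = min(1, 0.797) = 0.797
¬(Q ⇒ ((Q ∨ P) ⊙ Q)) = 1 − 0.797 = 0.203
(P ∨ Q) ∨ ¬(Q ⇒ ((Q ∨ P) ⊙ Q)) = max(0.797, 0.203) = 0.797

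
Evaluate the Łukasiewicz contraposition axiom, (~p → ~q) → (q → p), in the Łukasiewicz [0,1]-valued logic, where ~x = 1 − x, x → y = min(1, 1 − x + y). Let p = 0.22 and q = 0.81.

1.00

~p = 1 − 0.22 = 0.78
~q = 1 − 0.81 = 0.19
~p → ~q = min(1, 1 − 0.78 + 0.19) = min(1, 0.41) = 0.41
q → p = min(1, 1 − 0.81 + 0.22) = min(1, 0.41) = 0.41
(~p → ~q) → (q → p) = min(1, 1 − 0.41 + 0.41) = min(1, 1.00) = 1.00
(As expected: an axiom of Ł∞, always 1.)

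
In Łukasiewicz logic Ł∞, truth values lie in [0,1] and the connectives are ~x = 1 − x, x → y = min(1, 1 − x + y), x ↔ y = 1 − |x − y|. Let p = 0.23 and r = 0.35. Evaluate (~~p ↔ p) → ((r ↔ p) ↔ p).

~p = 1 − 0.23 = 0.77
~~p = 1 − 0.77 = 0.23
~~p ↔ p = 1 − |0.23 − 0.23| = 1 − 0.00 = 1.00
r ↔ p = 1 − |0.35 − 0.23| = 1 − 0.12 = 0.88
(r ↔ p) ↔ p = 1 − |0.88 − 0.23| = 1 − 0.65 = 0.35
(~~p ↔ p) → ((r ↔ p) ↔ p) = min(1, 1 − 1.00 + 0.35) = min(1, 0.35) = 0.35

0.35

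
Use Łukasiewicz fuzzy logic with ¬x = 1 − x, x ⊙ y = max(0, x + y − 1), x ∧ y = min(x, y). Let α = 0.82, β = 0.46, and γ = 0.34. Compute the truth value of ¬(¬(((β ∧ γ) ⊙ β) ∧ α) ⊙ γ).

β ∧ γ = min(0.46, 0.34) = 0.34
(β ∧ γ) ⊙ β = max(0, 0.34 + 0.46 − 1) = max(0, -0.20) = 0.00
((β ∧ γ) ⊙ β) ∧ α = min(0.00, 0.82) = 0.00
¬(((β ∧ γ) ⊙ β) ∧ α) = 1 − 0.00 = 1.00
¬(((β ∧ γ) ⊙ β) ∧ α) ⊙ γ = max(0, 1.00 + 0.34 − 1) = max(0, 0.34) = 0.34
¬(¬(((β ∧ γ) ⊙ β) ∧ α) ⊙ γ) = 1 − 0.34 = 0.66

0.66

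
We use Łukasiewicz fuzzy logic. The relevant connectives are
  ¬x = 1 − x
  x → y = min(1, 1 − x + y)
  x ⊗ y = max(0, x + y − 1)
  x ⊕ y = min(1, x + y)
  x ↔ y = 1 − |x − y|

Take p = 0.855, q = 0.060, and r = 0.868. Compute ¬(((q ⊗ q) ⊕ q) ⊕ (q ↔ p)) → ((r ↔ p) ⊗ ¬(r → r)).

0.265

q ⊗ q = max(0, 0.060 + 0.060 − 1) = max(0, -0.880) = 0.000
(q ⊗ q) ⊕ q = min(1, 0.000 + 0.060) = min(1, 0.060) = 0.060
q ↔ p = 1 − |0.060 − 0.855| = 1 − 0.795 = 0.205
((q ⊗ q) ⊕ q) ⊕ (q ↔ p) = min(1, 0.060 + 0.205) = min(1, 0.265) = 0.265
¬(((q ⊗ q) ⊕ q) ⊕ (q ↔ p)) = 1 − 0.265 = 0.735
r ↔ p = 1 − |0.868 − 0.855| = 1 − 0.013 = 0.987
r → r = min(1, 1 − 0.868 + 0.868) = min(1, 1.000) = 1.000
¬(r → r) = 1 − 1.000 = 0.000
(r ↔ p) ⊗ ¬(r → r) = max(0, 0.987 + 0.000 − 1) = max(0, -0.013) = 0.000
¬(((q ⊗ q) ⊕ q) ⊕ (q ↔ p)) → ((r ↔ p) ⊗ ¬(r → r)) = min(1, 1 − 0.735 + 0.000) = min(1, 0.265) = 0.265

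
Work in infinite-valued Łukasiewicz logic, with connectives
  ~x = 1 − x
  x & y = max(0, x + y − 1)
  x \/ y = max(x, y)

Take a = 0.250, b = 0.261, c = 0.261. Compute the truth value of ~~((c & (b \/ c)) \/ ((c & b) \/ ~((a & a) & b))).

b \/ c = max(0.261, 0.261) = 0.261
c & (b \/ c) = max(0, 0.261 + 0.261 − 1) = max(0, -0.478) = 0.000
c & b = max(0, 0.261 + 0.261 − 1) = max(0, -0.478) = 0.000
a & a = max(0, 0.250 + 0.250 − 1) = max(0, -0.500) = 0.000
(a & a) & b = max(0, 0.000 + 0.261 − 1) = max(0, -0.739) = 0.000
~((a & a) & b) = 1 − 0.000 = 1.000
(c & b) \/ ~((a & a) & b) = max(0.000, 1.000) = 1.000
(c & (b \/ c)) \/ ((c & b) \/ ~((a & a) & b)) = max(0.000, 1.000) = 1.000
~((c & (b \/ c)) \/ ((c & b) \/ ~((a & a) & b))) = 1 − 1.000 = 0.000
~~((c & (b \/ c)) \/ ((c & b) \/ ~((a & a) & b))) = 1 − 0.000 = 1.000

1.000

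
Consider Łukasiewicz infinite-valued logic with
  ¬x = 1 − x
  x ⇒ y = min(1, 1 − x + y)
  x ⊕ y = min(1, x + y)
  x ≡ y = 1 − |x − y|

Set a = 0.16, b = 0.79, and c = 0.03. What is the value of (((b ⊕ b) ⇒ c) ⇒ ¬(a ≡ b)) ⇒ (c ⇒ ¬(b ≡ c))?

b ⊕ b = min(1, 0.79 + 0.79) = min(1, 1.58) = 1.00
(b ⊕ b) ⇒ c = min(1, 1 − 1.00 + 0.03) = min(1, 0.03) = 0.03
a ≡ b = 1 − |0.16 − 0.79| = 1 − 0.63 = 0.37
¬(a ≡ b) = 1 − 0.37 = 0.63
((b ⊕ b) ⇒ c) ⇒ ¬(a ≡ b) = min(1, 1 − 0.03 + 0.63) = min(1, 1.60) = 1.00
b ≡ c = 1 − |0.79 − 0.03| = 1 − 0.76 = 0.24
¬(b ≡ c) = 1 − 0.24 = 0.76
c ⇒ ¬(b ≡ c) = min(1, 1 − 0.03 + 0.76) = min(1, 1.73) = 1.00
(((b ⊕ b) ⇒ c) ⇒ ¬(a ≡ b)) ⇒ (c ⇒ ¬(b ≡ c)) = min(1, 1 − 1.00 + 1.00) = min(1, 1.00) = 1.00

1.00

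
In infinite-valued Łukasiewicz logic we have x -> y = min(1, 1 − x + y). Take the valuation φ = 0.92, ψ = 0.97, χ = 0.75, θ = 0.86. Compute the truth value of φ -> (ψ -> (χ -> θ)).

χ -> θ = min(1, 1 − 0.75 + 0.86) = min(1, 1.11) = 1.00
ψ -> (χ -> θ) = min(1, 1 − 0.97 + 1.00) = min(1, 1.03) = 1.00
φ -> (ψ -> (χ -> θ)) = min(1, 1 − 0.92 + 1.00) = min(1, 1.08) = 1.00

1.00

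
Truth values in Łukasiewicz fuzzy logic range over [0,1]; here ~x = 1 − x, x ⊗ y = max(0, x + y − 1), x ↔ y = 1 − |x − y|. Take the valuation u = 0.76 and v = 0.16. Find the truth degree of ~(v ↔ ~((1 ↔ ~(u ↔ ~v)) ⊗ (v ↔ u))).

~v = 1 − 0.16 = 0.84
u ↔ ~v = 1 − |0.76 − 0.84| = 1 − 0.08 = 0.92
~(u ↔ ~v) = 1 − 0.92 = 0.08
1 ↔ ~(u ↔ ~v) = 1 − |1.00 − 0.08| = 1 − 0.92 = 0.08
v ↔ u = 1 − |0.16 − 0.76| = 1 − 0.60 = 0.40
(1 ↔ ~(u ↔ ~v)) ⊗ (v ↔ u) = max(0, 0.08 + 0.40 − 1) = max(0, -0.52) = 0.00
~((1 ↔ ~(u ↔ ~v)) ⊗ (v ↔ u)) = 1 − 0.00 = 1.00
v ↔ ~((1 ↔ ~(u ↔ ~v)) ⊗ (v ↔ u)) = 1 − |0.16 − 1.00| = 1 − 0.84 = 0.16
~(v ↔ ~((1 ↔ ~(u ↔ ~v)) ⊗ (v ↔ u))) = 1 − 0.16 = 0.84

0.84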